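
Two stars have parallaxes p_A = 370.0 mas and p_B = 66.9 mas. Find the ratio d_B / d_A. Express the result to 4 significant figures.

Since d = 1/p, d_B/d_A = p_A/p_B.
= 370.0 / 66.9 = 5.5306.

5.531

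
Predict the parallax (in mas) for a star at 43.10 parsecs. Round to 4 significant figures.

23.20 mas

p = 1/d = 1/43.1 = 0.023202 arcsec.
= 0.023202 × 1000 = 23.202 mas.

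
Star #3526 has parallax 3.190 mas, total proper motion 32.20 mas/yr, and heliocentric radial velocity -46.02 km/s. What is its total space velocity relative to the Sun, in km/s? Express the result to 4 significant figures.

d = 1/p = 1/0.003190″ = 313.48 pc.
μ = 32.20 mas/yr = 0.03220 ″/yr.
v_t = 4.740 μ d = 4.740 × 0.03220 × 313.48 = 47.846 km/s.
v = √(v_r² + v_t²) = √((-46.02)² + 47.846²) = √4407.08 = 66.386 km/s.

66.39 km/s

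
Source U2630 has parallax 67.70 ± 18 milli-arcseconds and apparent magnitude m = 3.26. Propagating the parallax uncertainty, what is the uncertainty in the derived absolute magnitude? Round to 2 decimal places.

M = m − 5 log₁₀ d + 5 = m + 5 log₁₀ p + 5, so ∂M/∂p = 5/(p ln 10).
σ_M = (5/ln 10) · (σ_p/p) = 2.1715 × 18/67.70 = 2.1715 × 0.26588 = 0.57736.

σ_M = 0.58 mag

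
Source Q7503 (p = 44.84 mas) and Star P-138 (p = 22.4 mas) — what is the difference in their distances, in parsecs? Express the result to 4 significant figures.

d_A = 1/0.04484″ = 22.302 pc; d_B = 1/0.02240″ = 44.643 pc.
|d_B − d_A| = |44.643 − 22.302| = 22.341 pc.

22.34 pc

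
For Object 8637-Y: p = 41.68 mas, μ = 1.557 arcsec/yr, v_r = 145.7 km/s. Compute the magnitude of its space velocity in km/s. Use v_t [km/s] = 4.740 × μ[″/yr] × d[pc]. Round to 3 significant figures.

229 km/s

d = 1/p = 1/0.04168″ = 23.992 pc.
v_t = 4.740 μ d = 4.740 × 1.557 × 23.992 = 177.07 km/s.
v = √(v_r² + v_t²) = √(145.7² + 177.07²) = √52582.3 = 229.31 km/s.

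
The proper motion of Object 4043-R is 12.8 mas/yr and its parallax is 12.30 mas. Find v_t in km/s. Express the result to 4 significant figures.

4.933 km/s

d = 1/p = 1/0.01230″ = 81.301 pc.
μ = 12.8 mas/yr = 0.0128 ″/yr.
v_t = 4.74 × μ × d = 4.74 × 0.0128 × 81.301 = 4.9327 km/s.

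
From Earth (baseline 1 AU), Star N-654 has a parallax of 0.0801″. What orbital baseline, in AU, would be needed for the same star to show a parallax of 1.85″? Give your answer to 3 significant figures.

Parallax scales linearly with baseline: p ∝ B, so B = p_target / p_Earth × 1 AU.
B = 1.85 / 0.0801 = 23.096 AU.

23.1 AU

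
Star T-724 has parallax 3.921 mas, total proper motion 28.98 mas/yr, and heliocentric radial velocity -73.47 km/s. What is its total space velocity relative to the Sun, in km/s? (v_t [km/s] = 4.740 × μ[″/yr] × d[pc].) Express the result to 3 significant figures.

d = 1/p = 1/0.003921″ = 255.04 pc.
μ = 28.98 mas/yr = 0.02898 ″/yr.
v_t = 4.740 μ d = 4.740 × 0.02898 × 255.04 = 35.034 km/s.
v = √(v_r² + v_t²) = √((-73.47)² + 35.034²) = √6625.22 = 81.395 km/s.

81.4 km/s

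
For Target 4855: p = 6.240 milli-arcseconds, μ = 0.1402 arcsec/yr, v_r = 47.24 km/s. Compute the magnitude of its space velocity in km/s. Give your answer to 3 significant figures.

117 km/s

d = 1/p = 1/0.006240″ = 160.26 pc.
v_t = 4.740 μ d = 4.740 × 0.1402 × 160.26 = 106.5 km/s.
v = √(v_r² + v_t²) = √(47.24² + 106.5²) = √13573.9 = 116.51 km/s.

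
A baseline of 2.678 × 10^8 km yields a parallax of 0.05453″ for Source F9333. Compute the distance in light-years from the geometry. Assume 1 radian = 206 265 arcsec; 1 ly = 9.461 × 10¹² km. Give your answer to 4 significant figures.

θ = 0.05453″ = 0.05453/206265 = 2.6437 × 10^-7 rad.
d = B/θ = (2.678 × 10^8) / (2.6437 × 10^-7) = 1.0130 × 10^15 km = (1.0130 × 10^15) / (9.461 × 10^12) ly = 107.07 ly.

107.1 ly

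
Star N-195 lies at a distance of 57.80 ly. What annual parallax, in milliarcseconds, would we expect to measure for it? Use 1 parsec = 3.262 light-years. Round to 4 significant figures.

56.44 mas

d = 57.80 ly ÷ 3.262 = 17.719 pc.
p = 1/d = 1/17.719 = 0.056437 arcsec.
= 0.056437 × 1000 = 56.437 mas.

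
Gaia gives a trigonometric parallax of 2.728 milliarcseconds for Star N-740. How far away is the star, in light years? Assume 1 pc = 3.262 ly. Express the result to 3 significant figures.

p = 2.728 milliarcseconds = 0.002728 arcsec.
d = 1/p = 1/0.002728 = 366.57 pc.
In light-years: 366.57 × 3.262 = 1195.8 ly.

1200 light years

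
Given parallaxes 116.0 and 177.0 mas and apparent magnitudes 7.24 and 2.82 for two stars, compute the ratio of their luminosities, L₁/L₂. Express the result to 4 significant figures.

L₁/L₂ = 0.03972

d₁ = 1/p₁ = 1/0.1160″ = 8.6207 pc; d₂ = 1/p₂ = 1/0.1770″ = 5.6497 pc.
M₁ = m₁ − 5 log₁₀ d₁ + 5 = 7.24 − 4.6777 + 5 = 7.5623.
M₂ = 2.82 − 3.7601 + 5 = 4.0599.
L₁/L₂ = 10^(0.4(M₂ − M₁)) = 10^(0.4 × (-3.5024)) = 10^(-1.40096) = 0.039723.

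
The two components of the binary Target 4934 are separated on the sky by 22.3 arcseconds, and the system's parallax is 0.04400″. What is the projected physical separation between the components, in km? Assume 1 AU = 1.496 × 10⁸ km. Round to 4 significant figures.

7.582 × 10^10 km

d = 1/p = 1/0.04400″ = 22.727 pc.
At distance d (pc), an angle of θ arcsec spans θ·d AU: s = 22.3 × 22.727 = 506.81 AU.
= 506.81 × 1.496 × 10⁸ km = 7.5819 × 10^10 km.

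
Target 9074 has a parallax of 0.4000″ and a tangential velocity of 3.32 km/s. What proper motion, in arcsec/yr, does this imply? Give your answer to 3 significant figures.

d = 1/p = 1/0.4000″ = 2.5 pc.
μ = v_t / (4.74 d) = 3.32 / (4.74 × 2.5) = 3.32 / 11.85 = 0.28017 ″/yr.

0.280 arcsec/yr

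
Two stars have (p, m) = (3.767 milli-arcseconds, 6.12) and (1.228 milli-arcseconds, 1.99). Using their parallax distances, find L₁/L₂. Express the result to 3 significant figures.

L₁/L₂ = 0.00237

d₁ = 1/p₁ = 1/0.003767″ = 265.46 pc; d₂ = 1/p₂ = 1/0.001228″ = 814.33 pc.
M₁ = m₁ − 5 log₁₀ d₁ + 5 = 6.12 − 12.1200 + 5 = -1.0000.
M₂ = 1.99 − 14.5540 + 5 = -7.5640.
L₁/L₂ = 10^(0.4(M₂ − M₁)) = 10^(0.4 × (-6.5640)) = 10^(-2.62560) = 0.0023681.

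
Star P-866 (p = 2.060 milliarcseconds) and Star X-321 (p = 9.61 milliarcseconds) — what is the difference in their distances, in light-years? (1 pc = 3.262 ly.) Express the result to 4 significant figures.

1244 ly

d_A = 1/0.002060″ = 485.44 pc; d_B = 1/0.009610″ = 104.06 pc.
|d_B − d_A| = |104.06 − 485.44| = 381.38 pc = 381.38 × 3.262 ly = 1244.1 ly.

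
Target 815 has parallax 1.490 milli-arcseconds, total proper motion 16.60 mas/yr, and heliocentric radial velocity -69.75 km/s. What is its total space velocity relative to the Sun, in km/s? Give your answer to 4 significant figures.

d = 1/p = 1/0.001490″ = 671.14 pc.
μ = 16.60 mas/yr = 0.01660 ″/yr.
v_t = 4.740 μ d = 4.740 × 0.01660 × 671.14 = 52.808 km/s.
v = √(v_r² + v_t²) = √((-69.75)² + 52.808²) = √7653.75 = 87.486 km/s.

87.49 km/s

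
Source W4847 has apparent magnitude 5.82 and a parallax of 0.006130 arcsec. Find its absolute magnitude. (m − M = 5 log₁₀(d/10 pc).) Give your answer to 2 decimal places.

M = -0.24

d = 1/p = 1/0.006130″ = 163.13 pc.
m − M = 5 log₁₀(163.13) − 5 = 11.0627 − 5 = 6.0627.
M = m − (m − M) = 5.82 − 6.0627 = -0.24.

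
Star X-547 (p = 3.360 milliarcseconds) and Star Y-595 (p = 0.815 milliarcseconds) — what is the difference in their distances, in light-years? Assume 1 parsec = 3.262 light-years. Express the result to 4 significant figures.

3032 ly

d_A = 1/0.003360″ = 297.62 pc; d_B = 1/0.0008150″ = 1227 pc.
|d_B − d_A| = |1227 − 297.62| = 929.38 pc = 929.38 × 3.262 ly = 3031.6 ly.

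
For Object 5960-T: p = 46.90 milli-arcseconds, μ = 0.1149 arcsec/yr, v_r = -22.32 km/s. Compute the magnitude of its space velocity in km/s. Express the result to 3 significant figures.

d = 1/p = 1/0.04690″ = 21.322 pc.
v_t = 4.740 μ d = 4.740 × 0.1149 × 21.322 = 11.613 km/s.
v = √(v_r² + v_t²) = √((-22.32)² + 11.613²) = √633.044 = 25.16 km/s.

25.2 km/s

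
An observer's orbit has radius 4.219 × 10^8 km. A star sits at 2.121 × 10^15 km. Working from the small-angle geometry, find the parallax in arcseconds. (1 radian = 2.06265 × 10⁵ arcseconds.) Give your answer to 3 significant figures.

θ ≈ B/d = (4.219 × 10^8) / (2.121 × 10^15) = 1.9892 × 10^-7 rad.
In arcseconds: 1.9892 × 10^-7 × 206265 = 0.04103″.

0.0410 arcsec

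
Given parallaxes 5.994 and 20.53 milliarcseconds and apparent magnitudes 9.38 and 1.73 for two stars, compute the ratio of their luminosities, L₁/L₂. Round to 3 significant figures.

L₁/L₂ = 0.0102

d₁ = 1/p₁ = 1/0.005994″ = 166.83 pc; d₂ = 1/p₂ = 1/0.02053″ = 48.709 pc.
M₁ = m₁ − 5 log₁₀ d₁ + 5 = 9.38 − 11.1114 + 5 = 3.2686.
M₂ = 1.73 − 8.4380 + 5 = -1.7080.
L₁/L₂ = 10^(0.4(M₂ − M₁)) = 10^(0.4 × (-4.9766)) = 10^(-1.99064) = 0.010218.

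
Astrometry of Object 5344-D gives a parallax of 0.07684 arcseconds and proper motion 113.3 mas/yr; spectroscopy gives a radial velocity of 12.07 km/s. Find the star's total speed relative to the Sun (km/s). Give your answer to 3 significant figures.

13.9 km/s

d = 1/p = 1/0.07684″ = 13.014 pc.
μ = 113.3 mas/yr = 0.1133 ″/yr.
v_t = 4.740 μ d = 4.740 × 0.1133 × 13.014 = 6.9891 km/s.
v = √(v_r² + v_t²) = √(12.07² + 6.9891²) = √194.532 = 13.947 km/s.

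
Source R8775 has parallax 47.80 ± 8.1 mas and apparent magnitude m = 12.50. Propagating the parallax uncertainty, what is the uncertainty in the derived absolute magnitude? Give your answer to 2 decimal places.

M = m − 5 log₁₀ d + 5 = m + 5 log₁₀ p + 5, so ∂M/∂p = 5/(p ln 10).
σ_M = (5/ln 10) · (σ_p/p) = 2.1715 × 8.1/47.80 = 2.1715 × 0.16946 = 0.36798.

σ_M = 0.37 mag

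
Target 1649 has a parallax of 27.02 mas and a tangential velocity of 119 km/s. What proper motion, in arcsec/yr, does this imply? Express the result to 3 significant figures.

0.678 arcsec/yr

d = 1/p = 1/0.02702″ = 37.01 pc.
μ = v_t / (4.74 d) = 119 / (4.74 × 37.01) = 119 / 175.43 = 0.67833 ″/yr.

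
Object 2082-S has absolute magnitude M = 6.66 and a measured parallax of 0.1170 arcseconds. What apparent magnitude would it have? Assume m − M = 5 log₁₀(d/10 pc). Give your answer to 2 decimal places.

m = 6.32

d = 1/p = 1/0.1170″ = 8.547 pc.
m − M = 5 log₁₀ d − 5 = 5 log₁₀(8.547) − 5 = 4.6591 − 5 = -0.3409.
m = M + (m − M) = 6.66 + (-0.3409) = 6.32.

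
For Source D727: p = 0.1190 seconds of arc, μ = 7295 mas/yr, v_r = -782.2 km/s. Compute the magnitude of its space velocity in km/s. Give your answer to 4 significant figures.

834.4 km/s

d = 1/p = 1/0.1190″ = 8.4034 pc.
μ = 7295 mas/yr = 7.295 ″/yr.
v_t = 4.740 μ d = 4.740 × 7.295 × 8.4034 = 290.58 km/s.
v = √(v_r² + v_t²) = √((-782.2)² + 290.58²) = √696274 = 834.43 km/s.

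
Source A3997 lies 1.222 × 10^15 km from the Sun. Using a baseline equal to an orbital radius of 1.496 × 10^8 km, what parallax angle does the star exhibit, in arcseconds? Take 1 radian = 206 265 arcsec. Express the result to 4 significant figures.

0.02525 arcsec

θ ≈ B/d = (1.496 × 10^8) / (1.222 × 10^15) = 1.2242 × 10^-7 rad.
In arcseconds: 1.2242 × 10^-7 × 206265 = 0.025251″.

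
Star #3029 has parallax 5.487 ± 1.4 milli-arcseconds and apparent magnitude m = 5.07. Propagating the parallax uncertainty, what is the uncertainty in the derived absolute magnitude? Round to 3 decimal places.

σ_M = 0.554 mag

M = m − 5 log₁₀ d + 5 = m + 5 log₁₀ p + 5, so ∂M/∂p = 5/(p ln 10).
σ_M = (5/ln 10) · (σ_p/p) = 2.1715 × 1.4/5.487 = 2.1715 × 0.25515 = 0.55406.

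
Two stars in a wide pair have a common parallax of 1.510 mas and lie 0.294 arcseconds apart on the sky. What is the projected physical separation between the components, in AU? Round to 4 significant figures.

194.7 AU

d = 1/p = 1/0.001510″ = 662.25 pc.
At distance d (pc), an angle of θ arcsec spans θ·d AU: s = 0.294 × 662.25 = 194.7 AU.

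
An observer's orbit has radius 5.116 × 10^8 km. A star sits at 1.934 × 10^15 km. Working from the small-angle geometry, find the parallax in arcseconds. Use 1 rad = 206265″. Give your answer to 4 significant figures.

0.05456 arcsec

θ ≈ B/d = (5.116 × 10^8) / (1.934 × 10^15) = 2.6453 × 10^-7 rad.
In arcseconds: 2.6453 × 10^-7 × 206265 = 0.054563″.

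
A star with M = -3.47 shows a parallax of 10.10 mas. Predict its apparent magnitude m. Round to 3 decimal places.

m = 1.508

d = 1/p = 1/0.01010″ = 99.01 pc.
m − M = 5 log₁₀ d − 5 = 5 log₁₀(99.01) − 5 = 9.9784 − 5 = 4.9784.
m = M + (m − M) = -3.47 + 4.9784 = 1.508.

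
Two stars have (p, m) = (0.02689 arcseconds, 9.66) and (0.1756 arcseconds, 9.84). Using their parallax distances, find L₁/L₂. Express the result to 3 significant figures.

L₁/L₂ = 50.3

d₁ = 1/p₁ = 1/0.02689″ = 37.189 pc; d₂ = 1/p₂ = 1/0.1756″ = 5.6948 pc.
M₁ = m₁ − 5 log₁₀ d₁ + 5 = 9.66 − 7.8521 + 5 = 6.8079.
M₂ = 9.84 − 3.7774 + 5 = 11.0626.
L₁/L₂ = 10^(0.4(M₂ − M₁)) = 10^(0.4 × 4.2547) = 10^1.70188 = 50.336.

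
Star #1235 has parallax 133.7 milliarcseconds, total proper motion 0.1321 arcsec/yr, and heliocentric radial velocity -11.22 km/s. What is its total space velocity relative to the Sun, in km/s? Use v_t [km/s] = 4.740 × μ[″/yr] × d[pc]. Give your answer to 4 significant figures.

d = 1/p = 1/0.1337″ = 7.4794 pc.
v_t = 4.740 μ d = 4.740 × 0.1321 × 7.4794 = 4.6833 km/s.
v = √(v_r² + v_t²) = √((-11.22)² + 4.6833²) = √147.822 = 12.158 km/s.

12.16 km/s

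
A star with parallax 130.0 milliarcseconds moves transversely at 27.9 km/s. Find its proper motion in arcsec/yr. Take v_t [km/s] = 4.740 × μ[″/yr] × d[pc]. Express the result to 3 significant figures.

0.765 arcsec/yr

d = 1/p = 1/0.1300″ = 7.6923 pc.
μ = v_t / (4.74 d) = 27.9 / (4.74 × 7.6923) = 27.9 / 36.462 = 0.76518 ″/yr.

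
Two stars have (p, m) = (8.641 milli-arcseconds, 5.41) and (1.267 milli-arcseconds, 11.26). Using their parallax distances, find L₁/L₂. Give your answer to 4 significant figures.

d₁ = 1/p₁ = 1/0.008641″ = 115.73 pc; d₂ = 1/p₂ = 1/0.001267″ = 789.27 pc.
M₁ = m₁ − 5 log₁₀ d₁ + 5 = 5.41 − 10.3172 + 5 = 0.0928.
M₂ = 11.26 − 14.4861 + 5 = 1.7739.
L₁/L₂ = 10^(0.4(M₂ − M₁)) = 10^(0.4 × 1.6811) = 10^0.67244 = 4.7037.

L₁/L₂ = 4.704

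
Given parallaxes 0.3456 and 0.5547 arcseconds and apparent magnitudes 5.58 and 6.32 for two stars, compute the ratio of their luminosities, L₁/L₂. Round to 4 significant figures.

d₁ = 1/p₁ = 1/0.3456″ = 2.8935 pc; d₂ = 1/p₂ = 1/0.5547″ = 1.8028 pc.
M₁ = m₁ − 5 log₁₀ d₁ + 5 = 5.58 − 2.3071 + 5 = 8.2729.
M₂ = 6.32 − 1.2797 + 5 = 10.0403.
L₁/L₂ = 10^(0.4(M₂ − M₁)) = 10^(0.4 × 1.7674) = 10^0.70696 = 5.0928.

L₁/L₂ = 5.093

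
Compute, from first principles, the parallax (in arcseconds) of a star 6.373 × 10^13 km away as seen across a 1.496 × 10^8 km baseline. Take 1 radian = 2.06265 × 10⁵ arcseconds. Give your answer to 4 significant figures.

θ ≈ B/d = (1.496 × 10^8) / (6.373 × 10^13) = 2.3474 × 10^-6 rad.
In arcseconds: 2.3474 × 10^-6 × 206265 = 0.48419″.

0.4842 arcsec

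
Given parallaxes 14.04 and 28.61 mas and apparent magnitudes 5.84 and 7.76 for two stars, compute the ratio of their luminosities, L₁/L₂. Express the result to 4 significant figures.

L₁/L₂ = 24.34

d₁ = 1/p₁ = 1/0.01404″ = 71.225 pc; d₂ = 1/p₂ = 1/0.02861″ = 34.953 pc.
M₁ = m₁ − 5 log₁₀ d₁ + 5 = 5.84 − 9.2632 + 5 = 1.5768.
M₂ = 7.76 − 7.7174 + 5 = 5.0426.
L₁/L₂ = 10^(0.4(M₂ − M₁)) = 10^(0.4 × 3.4658) = 10^1.38632 = 24.34.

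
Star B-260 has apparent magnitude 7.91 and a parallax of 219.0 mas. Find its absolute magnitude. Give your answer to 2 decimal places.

M = 9.61

d = 1/p = 1/0.2190″ = 4.5662 pc.
m − M = 5 log₁₀(4.5662) − 5 = 3.2978 − 5 = -1.7022.
M = m − (m − M) = 7.91 − (-1.7022) = 9.61.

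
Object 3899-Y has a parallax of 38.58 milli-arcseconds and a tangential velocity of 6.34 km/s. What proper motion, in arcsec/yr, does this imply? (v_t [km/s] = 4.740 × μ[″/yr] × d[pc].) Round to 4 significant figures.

0.05160 arcsec/yr

d = 1/p = 1/0.03858″ = 25.92 pc.
μ = v_t / (4.74 d) = 6.34 / (4.74 × 25.92) = 6.34 / 122.86 = 0.051603 ″/yr.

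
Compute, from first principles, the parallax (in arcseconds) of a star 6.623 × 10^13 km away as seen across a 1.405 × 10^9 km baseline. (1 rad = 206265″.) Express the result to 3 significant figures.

θ ≈ B/d = (1.405 × 10^9) / (6.623 × 10^13) = 2.1214 × 10^-5 rad.
In arcseconds: 2.1214 × 10^-5 × 206265 = 4.3757″.

4.38 arcsec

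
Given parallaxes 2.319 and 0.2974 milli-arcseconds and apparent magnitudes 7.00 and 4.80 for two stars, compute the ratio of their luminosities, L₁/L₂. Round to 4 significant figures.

L₁/L₂ = 0.002168

d₁ = 1/p₁ = 1/0.002319″ = 431.22 pc; d₂ = 1/p₂ = 1/0.0002974″ = 3362.5 pc.
M₁ = m₁ − 5 log₁₀ d₁ + 5 = 7.00 − 13.1735 + 5 = -1.1735.
M₂ = 4.80 − 17.6333 + 5 = -7.8333.
L₁/L₂ = 10^(0.4(M₂ − M₁)) = 10^(0.4 × (-6.6598)) = 10^(-2.66392) = 0.0021681.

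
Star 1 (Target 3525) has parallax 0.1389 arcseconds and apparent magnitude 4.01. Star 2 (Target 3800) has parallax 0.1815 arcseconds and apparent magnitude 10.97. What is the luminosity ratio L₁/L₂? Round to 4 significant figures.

L₁/L₂ = 1038

d₁ = 1/p₁ = 1/0.1389″ = 7.1994 pc; d₂ = 1/p₂ = 1/0.1815″ = 5.5096 pc.
M₁ = m₁ − 5 log₁₀ d₁ + 5 = 4.01 − 4.2865 + 5 = 4.7235.
M₂ = 10.97 − 3.7056 + 5 = 12.2644.
L₁/L₂ = 10^(0.4(M₂ − M₁)) = 10^(0.4 × 7.5409) = 10^3.01636 = 1038.4.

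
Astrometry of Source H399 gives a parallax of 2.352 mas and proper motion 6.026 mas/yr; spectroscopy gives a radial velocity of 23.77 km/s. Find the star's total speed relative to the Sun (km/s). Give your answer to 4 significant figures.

26.69 km/s

d = 1/p = 1/0.002352″ = 425.17 pc.
μ = 6.026 mas/yr = 0.006026 ″/yr.
v_t = 4.740 μ d = 4.740 × 0.006026 × 425.17 = 12.144 km/s.
v = √(v_r² + v_t²) = √(23.77² + 12.144²) = √712.49 = 26.693 km/s.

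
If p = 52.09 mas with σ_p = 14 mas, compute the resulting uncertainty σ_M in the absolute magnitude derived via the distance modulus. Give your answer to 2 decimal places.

M = m − 5 log₁₀ d + 5 = m + 5 log₁₀ p + 5, so ∂M/∂p = 5/(p ln 10).
σ_M = (5/ln 10) · (σ_p/p) = 2.1715 × 14/52.09 = 2.1715 × 0.26877 = 0.58363.

σ_M = 0.58 mag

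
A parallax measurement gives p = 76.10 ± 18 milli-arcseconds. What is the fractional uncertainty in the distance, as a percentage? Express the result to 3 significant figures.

For d = 1/p, |σ_d/d| = |σ_p/p|.
σ_p/p = 18 / 76.10 = 0.23653 = 23.653%.

23.7%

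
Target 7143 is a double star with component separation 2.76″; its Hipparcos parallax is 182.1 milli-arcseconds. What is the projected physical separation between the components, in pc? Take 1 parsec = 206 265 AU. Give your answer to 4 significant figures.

7.348 × 10^-5 pc

d = 1/p = 1/0.1821″ = 5.4915 pc.
At distance d (pc), an angle of θ arcsec spans θ·d AU: s = 2.76 × 5.4915 = 15.157 AU.
= 15.157 / 206265 = 7.3483 × 10^-5 pc.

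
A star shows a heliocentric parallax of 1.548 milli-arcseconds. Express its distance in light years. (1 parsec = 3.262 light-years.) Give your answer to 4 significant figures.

p = 1.548 milli-arcseconds = 0.001548 arcsec.
d = 1/p = 1/0.001548 = 645.99 pc.
In light-years: 645.99 × 3.262 = 2107.2 ly.

2107 light years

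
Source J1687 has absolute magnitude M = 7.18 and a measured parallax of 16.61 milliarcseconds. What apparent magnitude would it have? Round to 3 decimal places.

d = 1/p = 1/0.01661″ = 60.205 pc.
m − M = 5 log₁₀ d − 5 = 5 log₁₀(60.205) − 5 = 8.8982 − 5 = 3.8982.
m = M + (m − M) = 7.18 + 3.8982 = 11.078.

m = 11.078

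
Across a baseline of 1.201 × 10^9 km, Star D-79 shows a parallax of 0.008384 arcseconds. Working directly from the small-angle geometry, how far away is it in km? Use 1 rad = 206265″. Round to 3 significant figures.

2.95 × 10^16 km

θ = 0.008384″ = 0.008384/206265 = 4.0647 × 10^-8 rad.
d = B/θ = (1.201 × 10^9) / (4.0647 × 10^-8) = 2.9547 × 10^16 km.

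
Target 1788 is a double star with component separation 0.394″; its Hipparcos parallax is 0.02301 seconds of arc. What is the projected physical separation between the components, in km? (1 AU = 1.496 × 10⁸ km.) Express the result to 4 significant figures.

2.562 × 10^9 km

d = 1/p = 1/0.02301″ = 43.459 pc.
At distance d (pc), an angle of θ arcsec spans θ·d AU: s = 0.394 × 43.459 = 17.123 AU.
= 17.123 × 1.496 × 10⁸ km = 2.5616 × 10^9 km.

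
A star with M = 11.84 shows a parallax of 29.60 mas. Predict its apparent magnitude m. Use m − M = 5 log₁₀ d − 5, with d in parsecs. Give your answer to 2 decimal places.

d = 1/p = 1/0.02960″ = 33.784 pc.
m − M = 5 log₁₀ d − 5 = 5 log₁₀(33.784) − 5 = 7.6436 − 5 = 2.6436.
m = M + (m − M) = 11.84 + 2.6436 = 14.48.

m = 14.48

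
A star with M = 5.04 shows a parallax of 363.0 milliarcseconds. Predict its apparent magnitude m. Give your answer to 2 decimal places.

m = 2.24

d = 1/p = 1/0.3630″ = 2.7548 pc.
m − M = 5 log₁₀ d − 5 = 5 log₁₀(2.7548) − 5 = 2.2005 − 5 = -2.7995.
m = M + (m − M) = 5.04 + (-2.7995) = 2.24.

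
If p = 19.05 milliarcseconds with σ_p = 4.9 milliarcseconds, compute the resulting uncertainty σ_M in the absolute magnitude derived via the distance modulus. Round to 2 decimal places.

σ_M = 0.56 mag

M = m − 5 log₁₀ d + 5 = m + 5 log₁₀ p + 5, so ∂M/∂p = 5/(p ln 10).
σ_M = (5/ln 10) · (σ_p/p) = 2.1715 × 4.9/19.05 = 2.1715 × 0.25722 = 0.55855.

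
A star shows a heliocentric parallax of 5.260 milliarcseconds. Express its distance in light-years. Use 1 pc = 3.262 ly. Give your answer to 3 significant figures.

p = 5.260 milliarcseconds = 0.005260 arcsec.
d = 1/p = 1/0.005260 = 190.11 pc.
In light-years: 190.11 × 3.262 = 620.14 ly.

620 light years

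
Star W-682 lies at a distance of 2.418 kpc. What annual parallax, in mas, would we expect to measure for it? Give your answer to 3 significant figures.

d = 2.418 kpc = 2418 pc.
p = 1/d = 1/2418 = 0.00041356 arcsec.
= 0.00041356 × 1000 = 0.41356 mas.

0.414 mas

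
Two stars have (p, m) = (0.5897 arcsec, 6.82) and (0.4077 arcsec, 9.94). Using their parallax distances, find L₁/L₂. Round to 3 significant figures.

L₁/L₂ = 8.46

d₁ = 1/p₁ = 1/0.5897″ = 1.6958 pc; d₂ = 1/p₂ = 1/0.4077″ = 2.4528 pc.
M₁ = m₁ − 5 log₁₀ d₁ + 5 = 6.82 − 1.1469 + 5 = 10.6731.
M₂ = 9.94 − 1.9483 + 5 = 12.9917.
L₁/L₂ = 10^(0.4(M₂ − M₁)) = 10^(0.4 × 2.3186) = 10^0.92744 = 8.4614.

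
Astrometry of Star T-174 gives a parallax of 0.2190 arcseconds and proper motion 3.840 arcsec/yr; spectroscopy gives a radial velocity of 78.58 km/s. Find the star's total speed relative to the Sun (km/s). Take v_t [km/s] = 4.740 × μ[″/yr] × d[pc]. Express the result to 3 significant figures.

114 km/s

d = 1/p = 1/0.2190″ = 4.5662 pc.
v_t = 4.740 μ d = 4.740 × 3.840 × 4.5662 = 83.112 km/s.
v = √(v_r² + v_t²) = √(78.58² + 83.112²) = √13082.4 = 114.38 km/s.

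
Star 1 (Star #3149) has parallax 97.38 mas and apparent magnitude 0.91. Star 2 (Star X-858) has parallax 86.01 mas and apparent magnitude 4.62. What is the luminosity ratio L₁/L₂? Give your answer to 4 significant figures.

L₁/L₂ = 23.78

d₁ = 1/p₁ = 1/0.09738″ = 10.269 pc; d₂ = 1/p₂ = 1/0.08601″ = 11.627 pc.
M₁ = m₁ − 5 log₁₀ d₁ + 5 = 0.91 − 5.0576 + 5 = 0.8524.
M₂ = 4.62 − 5.3273 + 5 = 4.2927.
L₁/L₂ = 10^(0.4(M₂ − M₁)) = 10^(0.4 × 3.4403) = 10^1.37612 = 23.775.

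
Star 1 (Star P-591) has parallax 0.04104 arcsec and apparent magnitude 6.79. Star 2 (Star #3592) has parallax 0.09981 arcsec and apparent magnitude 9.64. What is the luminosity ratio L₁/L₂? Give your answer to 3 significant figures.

d₁ = 1/p₁ = 1/0.04104″ = 24.366 pc; d₂ = 1/p₂ = 1/0.09981″ = 10.019 pc.
M₁ = m₁ − 5 log₁₀ d₁ + 5 = 6.79 − 6.9339 + 5 = 4.8561.
M₂ = 9.64 − 5.0041 + 5 = 9.6359.
L₁/L₂ = 10^(0.4(M₂ − M₁)) = 10^(0.4 × 4.7798) = 10^1.91192 = 81.643.

L₁/L₂ = 81.6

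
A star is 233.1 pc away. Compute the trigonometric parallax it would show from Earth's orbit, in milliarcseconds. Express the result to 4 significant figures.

p = 1/d = 1/233.1 = 0.00429 arcsec.
= 0.00429 × 1000 = 4.29 mas.

4.290 mas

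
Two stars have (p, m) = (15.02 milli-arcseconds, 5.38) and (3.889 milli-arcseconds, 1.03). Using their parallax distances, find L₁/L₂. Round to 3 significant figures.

L₁/L₂ = 0.00122

d₁ = 1/p₁ = 1/0.01502″ = 66.578 pc; d₂ = 1/p₂ = 1/0.003889″ = 257.14 pc.
M₁ = m₁ − 5 log₁₀ d₁ + 5 = 5.38 − 9.1167 + 5 = 1.2633.
M₂ = 1.03 − 12.0508 + 5 = -6.0208.
L₁/L₂ = 10^(0.4(M₂ − M₁)) = 10^(0.4 × (-7.2841)) = 10^(-2.91364) = 0.00122.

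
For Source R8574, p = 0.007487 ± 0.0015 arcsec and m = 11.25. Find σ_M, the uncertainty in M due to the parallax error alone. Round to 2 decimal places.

M = m − 5 log₁₀ d + 5 = m + 5 log₁₀ p + 5, so ∂M/∂p = 5/(p ln 10).
σ_M = (5/ln 10) · (σ_p/p) = 2.1715 × 0.0015/0.007487 = 2.1715 × 0.20035 = 0.43506.

σ_M = 0.44 mag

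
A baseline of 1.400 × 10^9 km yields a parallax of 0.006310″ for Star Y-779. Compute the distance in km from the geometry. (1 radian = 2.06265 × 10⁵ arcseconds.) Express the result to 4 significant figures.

4.576 × 10^16 km

θ = 0.006310″ = 0.006310/206265 = 3.0592 × 10^-8 rad.
d = B/θ = (1.400 × 10^9) / (3.0592 × 10^-8) = 4.5764 × 10^16 km.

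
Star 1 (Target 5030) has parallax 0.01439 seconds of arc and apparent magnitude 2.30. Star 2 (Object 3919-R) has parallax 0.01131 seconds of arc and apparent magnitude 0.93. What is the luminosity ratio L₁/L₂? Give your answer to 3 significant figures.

L₁/L₂ = 0.175

d₁ = 1/p₁ = 1/0.01439″ = 69.493 pc; d₂ = 1/p₂ = 1/0.01131″ = 88.417 pc.
M₁ = m₁ − 5 log₁₀ d₁ + 5 = 2.30 − 9.2097 + 5 = -1.9097.
M₂ = 0.93 − 9.7327 + 5 = -3.8027.
L₁/L₂ = 10^(0.4(M₂ − M₁)) = 10^(0.4 × (-1.8930)) = 10^(-0.75720) = 0.1749.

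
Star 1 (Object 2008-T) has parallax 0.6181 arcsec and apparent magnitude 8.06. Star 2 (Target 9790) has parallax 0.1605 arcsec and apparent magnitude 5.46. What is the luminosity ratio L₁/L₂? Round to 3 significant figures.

d₁ = 1/p₁ = 1/0.6181″ = 1.6179 pc; d₂ = 1/p₂ = 1/0.1605″ = 6.2305 pc.
M₁ = m₁ − 5 log₁₀ d₁ + 5 = 8.06 − 1.0448 + 5 = 12.0152.
M₂ = 5.46 − 3.9726 + 5 = 6.4874.
L₁/L₂ = 10^(0.4(M₂ − M₁)) = 10^(0.4 × (-5.5278)) = 10^(-2.21112) = 0.0061501.

L₁/L₂ = 0.00615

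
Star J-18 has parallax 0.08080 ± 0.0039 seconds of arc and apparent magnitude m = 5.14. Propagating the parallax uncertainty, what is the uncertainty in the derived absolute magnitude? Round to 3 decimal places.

σ_M = 0.105 mag

M = m − 5 log₁₀ d + 5 = m + 5 log₁₀ p + 5, so ∂M/∂p = 5/(p ln 10).
σ_M = (5/ln 10) · (σ_p/p) = 2.1715 × 0.0039/0.08080 = 2.1715 × 0.048267 = 0.10481.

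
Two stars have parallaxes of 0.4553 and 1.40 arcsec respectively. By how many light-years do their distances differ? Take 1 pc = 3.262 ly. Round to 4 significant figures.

4.835 ly

d_A = 1/0.4553″ = 2.1964 pc; d_B = 1/1.400″ = 0.71429 pc.
|d_B − d_A| = |0.71429 − 2.1964| = 1.4821 pc = 1.4821 × 3.262 ly = 4.8346 ly.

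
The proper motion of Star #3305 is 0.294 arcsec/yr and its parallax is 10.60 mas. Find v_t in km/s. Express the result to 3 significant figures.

d = 1/p = 1/0.01060″ = 94.34 pc.
v_t = 4.74 × μ × d = 4.74 × 0.294 × 94.34 = 131.47 km/s.

131 km/s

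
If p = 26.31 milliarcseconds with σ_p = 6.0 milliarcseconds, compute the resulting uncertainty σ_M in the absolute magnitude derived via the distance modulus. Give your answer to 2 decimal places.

σ_M = 0.50 mag

M = m − 5 log₁₀ d + 5 = m + 5 log₁₀ p + 5, so ∂M/∂p = 5/(p ln 10).
σ_M = (5/ln 10) · (σ_p/p) = 2.1715 × 6.0/26.31 = 2.1715 × 0.22805 = 0.49521.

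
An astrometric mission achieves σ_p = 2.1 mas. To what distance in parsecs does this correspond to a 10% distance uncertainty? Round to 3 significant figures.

σ_d/d = σ_p/p, so the condition is σ_p/p ≤ 0.10, i.e. p ≥ σ_p/0.10.
p_min = 2.1/0.10 = 21 mas = 0.021 arcsec.
d_max = 1/p_min = 1/0.021 = 47.619 pc.

47.6 pc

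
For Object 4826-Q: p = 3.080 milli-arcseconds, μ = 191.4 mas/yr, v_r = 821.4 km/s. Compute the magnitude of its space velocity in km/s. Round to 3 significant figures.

d = 1/p = 1/0.003080″ = 324.68 pc.
μ = 191.4 mas/yr = 0.1914 ″/yr.
v_t = 4.740 μ d = 4.740 × 0.1914 × 324.68 = 294.56 km/s.
v = √(v_r² + v_t²) = √(821.4² + 294.56²) = √761464 = 872.62 km/s.

873 km/s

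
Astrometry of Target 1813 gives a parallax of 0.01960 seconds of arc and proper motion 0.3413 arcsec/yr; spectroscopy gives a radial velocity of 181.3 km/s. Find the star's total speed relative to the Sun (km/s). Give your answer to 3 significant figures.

d = 1/p = 1/0.01960″ = 51.02 pc.
v_t = 4.740 μ d = 4.740 × 0.3413 × 51.02 = 82.538 km/s.
v = √(v_r² + v_t²) = √(181.3² + 82.538²) = √39682.2 = 199.2 km/s.

199 km/s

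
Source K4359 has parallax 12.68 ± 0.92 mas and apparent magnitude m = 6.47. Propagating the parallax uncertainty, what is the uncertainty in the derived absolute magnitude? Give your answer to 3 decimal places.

M = m − 5 log₁₀ d + 5 = m + 5 log₁₀ p + 5, so ∂M/∂p = 5/(p ln 10).
σ_M = (5/ln 10) · (σ_p/p) = 2.1715 × 0.92/12.68 = 2.1715 × 0.072555 = 0.15755.

σ_M = 0.158 mag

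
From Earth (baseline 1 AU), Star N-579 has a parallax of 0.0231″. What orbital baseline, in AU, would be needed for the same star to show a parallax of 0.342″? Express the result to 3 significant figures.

Parallax scales linearly with baseline: p ∝ B, so B = p_target / p_Earth × 1 AU.
B = 0.342 / 0.0231 = 14.805 AU.

14.8 AU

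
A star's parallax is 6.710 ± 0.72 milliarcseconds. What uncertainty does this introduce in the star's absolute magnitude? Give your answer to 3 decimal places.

σ_M = 0.233 mag

M = m − 5 log₁₀ d + 5 = m + 5 log₁₀ p + 5, so ∂M/∂p = 5/(p ln 10).
σ_M = (5/ln 10) · (σ_p/p) = 2.1715 × 0.72/6.710 = 2.1715 × 0.1073 = 0.233.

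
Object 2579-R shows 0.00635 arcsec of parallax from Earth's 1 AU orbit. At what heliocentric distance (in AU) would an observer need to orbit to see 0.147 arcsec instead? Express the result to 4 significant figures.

Parallax scales linearly with baseline: p ∝ B, so B = p_target / p_Earth × 1 AU.
B = 0.147 / 0.00635 = 23.15 AU.

23.15 AU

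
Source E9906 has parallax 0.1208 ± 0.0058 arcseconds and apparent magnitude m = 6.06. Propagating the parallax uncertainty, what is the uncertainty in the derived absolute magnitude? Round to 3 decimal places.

M = m − 5 log₁₀ d + 5 = m + 5 log₁₀ p + 5, so ∂M/∂p = 5/(p ln 10).
σ_M = (5/ln 10) · (σ_p/p) = 2.1715 × 0.0058/0.1208 = 2.1715 × 0.048013 = 0.10426.

σ_M = 0.104 mag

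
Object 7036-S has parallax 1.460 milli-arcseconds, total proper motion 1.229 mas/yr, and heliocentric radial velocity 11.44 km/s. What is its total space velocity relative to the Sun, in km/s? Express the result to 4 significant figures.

d = 1/p = 1/0.001460″ = 684.93 pc.
μ = 1.229 mas/yr = 0.001229 ″/yr.
v_t = 4.740 μ d = 4.740 × 0.001229 × 684.93 = 3.99 km/s.
v = √(v_r² + v_t²) = √(11.44² + 3.99²) = √146.794 = 12.116 km/s.

12.12 km/s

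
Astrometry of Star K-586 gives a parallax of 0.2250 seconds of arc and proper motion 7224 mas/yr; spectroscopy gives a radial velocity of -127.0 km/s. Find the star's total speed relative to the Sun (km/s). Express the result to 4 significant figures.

198.2 km/s

d = 1/p = 1/0.2250″ = 4.4444 pc.
μ = 7224 mas/yr = 7.224 ″/yr.
v_t = 4.740 μ d = 4.740 × 7.224 × 4.4444 = 152.18 km/s.
v = √(v_r² + v_t²) = √((-127.0)² + 152.18²) = √39287.8 = 198.21 km/s.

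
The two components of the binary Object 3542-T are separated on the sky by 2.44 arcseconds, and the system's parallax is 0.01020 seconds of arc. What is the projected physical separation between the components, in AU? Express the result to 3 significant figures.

239 AU

d = 1/p = 1/0.01020″ = 98.039 pc.
At distance d (pc), an angle of θ arcsec spans θ·d AU: s = 2.44 × 98.039 = 239.22 AU.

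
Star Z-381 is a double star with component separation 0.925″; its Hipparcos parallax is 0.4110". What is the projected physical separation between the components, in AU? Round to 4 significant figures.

d = 1/p = 1/0.4110″ = 2.4331 pc.
At distance d (pc), an angle of θ arcsec spans θ·d AU: s = 0.925 × 2.4331 = 2.2506 AU.

2.251 AU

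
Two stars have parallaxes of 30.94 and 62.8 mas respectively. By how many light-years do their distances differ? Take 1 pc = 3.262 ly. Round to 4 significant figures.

53.49 ly

d_A = 1/0.03094″ = 32.321 pc; d_B = 1/0.06280″ = 15.924 pc.
|d_B − d_A| = |15.924 − 32.321| = 16.397 pc = 16.397 × 3.262 ly = 53.487 ly.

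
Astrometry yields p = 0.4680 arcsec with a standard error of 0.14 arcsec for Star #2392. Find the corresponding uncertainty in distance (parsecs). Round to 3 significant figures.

d = 1/p, so σ_d = σ_p / p².
σ_d = 0.140 / (0.4680)² = 0.140 / 0.21902 = 0.63921 pc.

0.639 pc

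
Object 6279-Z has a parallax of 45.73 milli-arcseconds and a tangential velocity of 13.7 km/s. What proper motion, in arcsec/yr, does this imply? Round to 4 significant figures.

d = 1/p = 1/0.04573″ = 21.867 pc.
μ = v_t / (4.74 d) = 13.7 / (4.74 × 21.867) = 13.7 / 103.65 = 0.13218 ″/yr.

0.1322 arcsec/yr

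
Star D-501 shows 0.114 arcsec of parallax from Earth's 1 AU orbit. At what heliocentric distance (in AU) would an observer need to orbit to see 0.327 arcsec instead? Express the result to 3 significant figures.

Parallax scales linearly with baseline: p ∝ B, so B = p_target / p_Earth × 1 AU.
B = 0.327 / 0.114 = 2.8684 AU.

2.87 AU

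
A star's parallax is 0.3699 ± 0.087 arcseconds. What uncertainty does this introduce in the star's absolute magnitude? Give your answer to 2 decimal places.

σ_M = 0.51 mag

M = m − 5 log₁₀ d + 5 = m + 5 log₁₀ p + 5, so ∂M/∂p = 5/(p ln 10).
σ_M = (5/ln 10) · (σ_p/p) = 2.1715 × 0.087/0.3699 = 2.1715 × 0.2352 = 0.51074.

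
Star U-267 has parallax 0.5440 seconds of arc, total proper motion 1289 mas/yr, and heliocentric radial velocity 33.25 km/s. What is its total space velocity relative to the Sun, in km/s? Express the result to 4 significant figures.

35.10 km/s

d = 1/p = 1/0.5440″ = 1.8382 pc.
μ = 1289 mas/yr = 1.289 ″/yr.
v_t = 4.740 μ d = 4.740 × 1.289 × 1.8382 = 11.231 km/s.
v = √(v_r² + v_t²) = √(33.25² + 11.231²) = √1231.7 = 35.096 km/s.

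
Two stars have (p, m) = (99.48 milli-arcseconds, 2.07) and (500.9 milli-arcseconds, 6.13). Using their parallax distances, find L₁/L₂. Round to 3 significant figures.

L₁/L₂ = 1070

d₁ = 1/p₁ = 1/0.09948″ = 10.052 pc; d₂ = 1/p₂ = 1/0.5009″ = 1.9964 pc.
M₁ = m₁ − 5 log₁₀ d₁ + 5 = 2.07 − 5.0113 + 5 = 2.0587.
M₂ = 6.13 − 1.5012 + 5 = 9.6288.
L₁/L₂ = 10^(0.4(M₂ − M₁)) = 10^(0.4 × 7.5701) = 10^3.02804 = 1066.7.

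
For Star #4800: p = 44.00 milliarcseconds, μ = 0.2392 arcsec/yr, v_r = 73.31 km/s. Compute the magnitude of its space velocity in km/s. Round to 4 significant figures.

d = 1/p = 1/0.04400″ = 22.727 pc.
v_t = 4.740 μ d = 4.740 × 0.2392 × 22.727 = 25.768 km/s.
v = √(v_r² + v_t²) = √(73.31² + 25.768²) = √6038.35 = 77.707 km/s.

77.71 km/s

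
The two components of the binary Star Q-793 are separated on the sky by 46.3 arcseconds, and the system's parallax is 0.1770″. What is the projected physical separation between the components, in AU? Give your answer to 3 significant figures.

262 AU

d = 1/p = 1/0.1770″ = 5.6497 pc.
At distance d (pc), an angle of θ arcsec spans θ·d AU: s = 46.3 × 5.6497 = 261.58 AU.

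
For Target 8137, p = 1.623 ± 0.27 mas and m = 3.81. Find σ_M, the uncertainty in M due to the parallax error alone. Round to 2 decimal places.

σ_M = 0.36 mag

M = m − 5 log₁₀ d + 5 = m + 5 log₁₀ p + 5, so ∂M/∂p = 5/(p ln 10).
σ_M = (5/ln 10) · (σ_p/p) = 2.1715 × 0.27/1.623 = 2.1715 × 0.16636 = 0.36125.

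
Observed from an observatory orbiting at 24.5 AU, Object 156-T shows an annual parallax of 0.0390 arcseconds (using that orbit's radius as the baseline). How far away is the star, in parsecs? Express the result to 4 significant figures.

628.2 pc

With baseline B (in AU) and parallax p (in arcsec), d = B/p parsecs.
d = 24.5 / 0.0390 = 628.21 pc.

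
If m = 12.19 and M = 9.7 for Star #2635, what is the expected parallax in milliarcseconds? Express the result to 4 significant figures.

m − M = 12.19 − 9.7 = 2.49.
d = 10^((m−M)/5 + 1) = 10^1.498 = 31.477 pc.
p = 1/d = 1/31.477 = 0.031769 arcsec = 31.769 mas.

31.77 mas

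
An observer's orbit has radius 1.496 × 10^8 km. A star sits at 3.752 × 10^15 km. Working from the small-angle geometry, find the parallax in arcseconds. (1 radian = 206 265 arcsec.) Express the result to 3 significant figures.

0.00822 arcsec

θ ≈ B/d = (1.496 × 10^8) / (3.752 × 10^15) = 3.9872 × 10^-8 rad.
In arcseconds: 3.9872 × 10^-8 × 206265 = 0.0082242″.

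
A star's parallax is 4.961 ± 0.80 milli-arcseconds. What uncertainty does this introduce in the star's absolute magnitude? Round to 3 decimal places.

M = m − 5 log₁₀ d + 5 = m + 5 log₁₀ p + 5, so ∂M/∂p = 5/(p ln 10).
σ_M = (5/ln 10) · (σ_p/p) = 2.1715 × 0.80/4.961 = 2.1715 × 0.16126 = 0.35018.

σ_M = 0.350 mag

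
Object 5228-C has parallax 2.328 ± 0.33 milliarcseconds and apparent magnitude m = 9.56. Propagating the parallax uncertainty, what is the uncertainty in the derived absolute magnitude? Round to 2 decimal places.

M = m − 5 log₁₀ d + 5 = m + 5 log₁₀ p + 5, so ∂M/∂p = 5/(p ln 10).
σ_M = (5/ln 10) · (σ_p/p) = 2.1715 × 0.33/2.328 = 2.1715 × 0.14175 = 0.30781.

σ_M = 0.31 mag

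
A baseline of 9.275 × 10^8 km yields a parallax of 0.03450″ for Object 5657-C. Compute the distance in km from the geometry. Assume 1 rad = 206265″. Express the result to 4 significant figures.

5.545 × 10^15 km

θ = 0.03450″ = 0.03450/206265 = 1.6726 × 10^-7 rad.
d = B/θ = (9.275 × 10^8) / (1.6726 × 10^-7) = 5.5453 × 10^15 km.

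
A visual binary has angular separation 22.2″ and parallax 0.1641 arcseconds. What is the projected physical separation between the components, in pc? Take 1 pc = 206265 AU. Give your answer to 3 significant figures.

0.000656 pc

d = 1/p = 1/0.1641″ = 6.0938 pc.
At distance d (pc), an angle of θ arcsec spans θ·d AU: s = 22.2 × 6.0938 = 135.28 AU.
= 135.28 / 206265 = 0.00065586 pc.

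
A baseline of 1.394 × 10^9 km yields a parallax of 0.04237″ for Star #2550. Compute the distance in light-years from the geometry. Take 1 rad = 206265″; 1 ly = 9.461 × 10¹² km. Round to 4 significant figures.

717.3 ly

θ = 0.04237″ = 0.04237/206265 = 2.0542 × 10^-7 rad.
d = B/θ = (1.394 × 10^9) / (2.0542 × 10^-7) = 6.7861 × 10^15 km = (6.7861 × 10^15) / (9.461 × 10^12) ly = 717.27 ly.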